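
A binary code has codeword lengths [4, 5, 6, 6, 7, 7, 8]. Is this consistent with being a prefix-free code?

Kraft inequality: Σ 2^(-l_i) ≤ 1 for prefix-free code
Calculating: 2^(-4) + 2^(-5) + 2^(-6) + 2^(-6) + 2^(-7) + 2^(-7) + 2^(-8)
= 0.0625 + 0.03125 + 0.015625 + 0.015625 + 0.0078125 + 0.0078125 + 0.00390625
= 0.1445
Since 0.1445 ≤ 1, prefix-free code exists


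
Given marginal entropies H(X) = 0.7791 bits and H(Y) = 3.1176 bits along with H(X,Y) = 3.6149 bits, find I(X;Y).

I(X;Y) = H(X) + H(Y) - H(X,Y)
I(X;Y) = 0.7791 + 3.1176 - 3.6149 = 0.2818 bits


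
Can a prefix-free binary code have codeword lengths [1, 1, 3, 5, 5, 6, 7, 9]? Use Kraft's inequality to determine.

Kraft inequality: Σ 2^(-l_i) ≤ 1 for prefix-free code
Calculating: 2^(-1) + 2^(-1) + 2^(-3) + 2^(-5) + 2^(-5) + 2^(-6) + 2^(-7) + 2^(-9)
= 0.5 + 0.5 + 0.125 + 0.03125 + 0.03125 + 0.015625 + 0.0078125 + 0.001953125
= 1.2129
Since 1.2129 > 1, prefix-free code does not exist


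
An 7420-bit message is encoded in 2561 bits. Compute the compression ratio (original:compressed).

Compression ratio = Original / Compressed
= 7420 / 2561 = 2.90:1


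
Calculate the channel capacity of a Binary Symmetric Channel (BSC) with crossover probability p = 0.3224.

For BSC with error probability p:
C = 1 - H(p) where H(p) is binary entropy
H(0.3224) = -0.3224 × log₂(0.3224) - 0.6776 × log₂(0.6776)
H(p) = 0.9070
C = 1 - 0.9070 = 0.0930 bits/use


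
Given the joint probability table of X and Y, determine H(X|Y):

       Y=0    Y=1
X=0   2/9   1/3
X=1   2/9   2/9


H(X|Y) = Σ_y p(y) H(X|Y=y)
  p(Y=0) = 4/9, H(X|Y=0) = 1.0000
  p(Y=1) = 5/9, H(X|Y=1) = 0.9710
H(X|Y) = 0.4444×1.0000 + 0.5556×0.9710 = 0.9839 bits


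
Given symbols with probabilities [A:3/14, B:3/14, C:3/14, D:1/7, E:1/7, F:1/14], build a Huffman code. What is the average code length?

Huffman tree construction:
Combine smallest probabilities repeatedly
Resulting codes:
  A: 111 (length 3)
  B: 00 (length 2)
  C: 01 (length 2)
  D: 101 (length 3)
  E: 110 (length 3)
  F: 100 (length 3)
Average length = Σ p(s) × length(s) = 2.5714 bits


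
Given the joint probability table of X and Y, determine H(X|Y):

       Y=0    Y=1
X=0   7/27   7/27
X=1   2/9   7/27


H(X|Y) = Σ_y p(y) H(X|Y=y)
  p(Y=0) = 13/27, H(X|Y=0) = 0.9957
  p(Y=1) = 14/27, H(X|Y=1) = 1.0000
H(X|Y) = 0.4815×0.9957 + 0.5185×1.0000 = 0.9979 bits


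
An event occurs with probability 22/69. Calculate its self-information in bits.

Information content I(x) = -log₂(p(x))
I = -log₂(22/69) = -log₂(0.3188)
I = 1.6491 bits


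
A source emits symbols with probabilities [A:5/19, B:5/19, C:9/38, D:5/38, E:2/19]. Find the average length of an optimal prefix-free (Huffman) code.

Huffman tree construction:
Combine smallest probabilities repeatedly
Resulting codes:
  A: 10 (length 2)
  B: 11 (length 2)
  C: 00 (length 2)
  D: 011 (length 3)
  E: 010 (length 3)
Average length = Σ p(s) × length(s) = 2.2368 bits


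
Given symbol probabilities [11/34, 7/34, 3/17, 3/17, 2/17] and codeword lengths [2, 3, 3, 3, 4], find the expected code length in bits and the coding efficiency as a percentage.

Average length L = Σ p_i × l_i = 2.7941 bits
Entropy H = 2.2426 bits
Efficiency η = H/L × 100% = 80.26%


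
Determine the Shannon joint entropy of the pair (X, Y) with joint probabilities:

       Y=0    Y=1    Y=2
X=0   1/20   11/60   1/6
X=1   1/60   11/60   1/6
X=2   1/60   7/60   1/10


H(X,Y) = -Σ p(x,y) log₂ p(x,y)
  p(0,0)=1/20: -0.0500 × log₂(0.0500) = 0.2161
  p(0,1)=11/60: -0.1833 × log₂(0.1833) = 0.4487
  p(0,2)=1/6: -0.1667 × log₂(0.1667) = 0.4308
  p(1,0)=1/60: -0.0167 × log₂(0.0167) = 0.0984
  p(1,1)=11/60: -0.1833 × log₂(0.1833) = 0.4487
  p(1,2)=1/6: -0.1667 × log₂(0.1667) = 0.4308
  p(2,0)=1/60: -0.0167 × log₂(0.0167) = 0.0984
  p(2,1)=7/60: -0.1167 × log₂(0.1167) = 0.3616
  p(2,2)=1/10: -0.1000 × log₂(0.1000) = 0.3322
H(X,Y) = 2.8659 bits


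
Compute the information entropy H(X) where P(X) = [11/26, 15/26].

H(X) = -Σ p(x) log₂ p(x)
  -11/26 × log₂(11/26) = 0.5250
  -15/26 × log₂(15/26) = 0.4578
H(X) = 0.9829 bits


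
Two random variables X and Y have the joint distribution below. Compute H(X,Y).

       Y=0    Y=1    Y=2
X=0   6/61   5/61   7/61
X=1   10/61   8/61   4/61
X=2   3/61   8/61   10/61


H(X,Y) = -Σ p(x,y) log₂ p(x,y)
  p(0,0)=6/61: -0.0984 × log₂(0.0984) = 0.3291
  p(0,1)=5/61: -0.0820 × log₂(0.0820) = 0.2958
  p(0,2)=7/61: -0.1148 × log₂(0.1148) = 0.3584
  p(1,0)=10/61: -0.1639 × log₂(0.1639) = 0.4277
  p(1,1)=8/61: -0.1311 × log₂(0.1311) = 0.3844
  p(1,2)=4/61: -0.0656 × log₂(0.0656) = 0.2578
  p(2,0)=3/61: -0.0492 × log₂(0.0492) = 0.2137
  p(2,1)=8/61: -0.1311 × log₂(0.1311) = 0.3844
  p(2,2)=10/61: -0.1639 × log₂(0.1639) = 0.4277
H(X,Y) = 3.0789 bits


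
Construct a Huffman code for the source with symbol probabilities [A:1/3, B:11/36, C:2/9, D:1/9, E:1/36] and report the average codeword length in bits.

Huffman tree construction:
Combine smallest probabilities repeatedly
Resulting codes:
  A: 11 (length 2)
  B: 10 (length 2)
  C: 01 (length 2)
  D: 001 (length 3)
  E: 000 (length 3)
Average length = Σ p(s) × length(s) = 2.1389 bits


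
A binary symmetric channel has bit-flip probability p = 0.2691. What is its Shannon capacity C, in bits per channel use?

For BSC with error probability p:
C = 1 - H(p) where H(p) is binary entropy
H(0.2691) = -0.2691 × log₂(0.2691) - 0.7309 × log₂(0.7309)
H(p) = 0.8402
C = 1 - 0.8402 = 0.1598 bits/use


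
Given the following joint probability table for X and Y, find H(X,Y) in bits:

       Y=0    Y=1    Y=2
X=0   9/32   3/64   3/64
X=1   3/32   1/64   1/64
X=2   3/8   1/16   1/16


H(X,Y) = -Σ p(x,y) log₂ p(x,y)
  p(0,0)=9/32: -0.2812 × log₂(0.2812) = 0.5147
  p(0,1)=3/64: -0.0469 × log₂(0.0469) = 0.2070
  p(0,2)=3/64: -0.0469 × log₂(0.0469) = 0.2070
  p(1,0)=3/32: -0.0938 × log₂(0.0938) = 0.3202
  p(1,1)=1/64: -0.0156 × log₂(0.0156) = 0.0938
  p(1,2)=1/64: -0.0156 × log₂(0.0156) = 0.0938
  p(2,0)=3/8: -0.3750 × log₂(0.3750) = 0.5306
  p(2,1)=1/16: -0.0625 × log₂(0.0625) = 0.2500
  p(2,2)=1/16: -0.0625 × log₂(0.0625) = 0.2500
H(X,Y) = 2.4669 bits


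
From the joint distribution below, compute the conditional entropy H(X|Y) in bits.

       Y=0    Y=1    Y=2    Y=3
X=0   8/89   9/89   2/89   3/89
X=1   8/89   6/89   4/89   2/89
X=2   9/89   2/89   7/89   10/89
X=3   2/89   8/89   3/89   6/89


H(X|Y) = Σ_y p(y) H(X|Y=y)
  p(Y=0) = 27/89, H(X|Y=0) = 1.8464
  p(Y=1) = 25/89, H(X|Y=1) = 1.8423
  p(Y=2) = 16/89, H(X|Y=2) = 1.8496
  p(Y=3) = 21/89, H(X|Y=3) = 1.7502
H(X|Y) = 0.3034×1.8464 + 0.2809×1.8423 + 0.1798×1.8496 + 0.2360×1.7502 = 1.8231 bits


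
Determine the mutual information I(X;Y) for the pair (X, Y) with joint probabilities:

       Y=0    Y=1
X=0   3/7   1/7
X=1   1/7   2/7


H(X) = 0.9852, H(Y) = 0.9852, H(X,Y) = 1.8424
I(X;Y) = H(X) + H(Y) - H(X,Y) = 0.1281 bits


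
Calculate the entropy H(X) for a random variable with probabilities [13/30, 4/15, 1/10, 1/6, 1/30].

H(X) = -Σ p(x) log₂ p(x)
  -13/30 × log₂(13/30) = 0.5228
  -4/15 × log₂(4/15) = 0.5085
  -1/10 × log₂(1/10) = 0.3322
  -1/6 × log₂(1/6) = 0.4308
  -1/30 × log₂(1/30) = 0.1636
H(X) = 1.9579 bits


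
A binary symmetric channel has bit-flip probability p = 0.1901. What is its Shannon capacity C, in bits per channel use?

For BSC with error probability p:
C = 1 - H(p) where H(p) is binary entropy
H(0.1901) = -0.1901 × log₂(0.1901) - 0.8099 × log₂(0.8099)
H(p) = 0.7017
C = 1 - 0.7017 = 0.2983 bits/use


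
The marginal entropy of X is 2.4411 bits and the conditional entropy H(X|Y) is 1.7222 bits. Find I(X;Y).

I(X;Y) = H(X) - H(X|Y)
I(X;Y) = 2.4411 - 1.7222 = 0.7189 bits


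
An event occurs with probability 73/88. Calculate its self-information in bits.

Information content I(x) = -log₂(p(x))
I = -log₂(73/88) = -log₂(0.8295)
I = 0.2696 bits


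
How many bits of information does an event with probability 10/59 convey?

Information content I(x) = -log₂(p(x))
I = -log₂(10/59) = -log₂(0.1695)
I = 2.5607 bits


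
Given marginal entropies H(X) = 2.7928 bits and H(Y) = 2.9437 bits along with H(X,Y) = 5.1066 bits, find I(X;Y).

I(X;Y) = H(X) + H(Y) - H(X,Y)
I(X;Y) = 2.7928 + 2.9437 - 5.1066 = 0.6299 bits


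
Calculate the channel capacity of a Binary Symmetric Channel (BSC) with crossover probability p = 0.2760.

For BSC with error probability p:
C = 1 - H(p) where H(p) is binary entropy
H(0.2760) = -0.2760 × log₂(0.2760) - 0.7240 × log₂(0.7240)
H(p) = 0.8499
C = 1 - 0.8499 = 0.1501 bits/use


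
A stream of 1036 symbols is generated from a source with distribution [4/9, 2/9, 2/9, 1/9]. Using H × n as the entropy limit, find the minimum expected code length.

Entropy H = 1.8366 bits/symbol
Minimum bits = H × n = 1.8366 × 1036
= 1902.71 bits


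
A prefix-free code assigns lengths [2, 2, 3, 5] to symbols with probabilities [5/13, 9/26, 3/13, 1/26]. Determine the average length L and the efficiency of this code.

Average length L = Σ p_i × l_i = 2.3462 bits
Entropy H = 1.7290 bits
Efficiency η = H/L × 100% = 73.69%


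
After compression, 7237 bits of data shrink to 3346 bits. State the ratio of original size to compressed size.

Compression ratio = Original / Compressed
= 7237 / 3346 = 2.16:1


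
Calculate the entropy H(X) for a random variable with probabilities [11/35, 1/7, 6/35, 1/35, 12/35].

H(X) = -Σ p(x) log₂ p(x)
  -11/35 × log₂(11/35) = 0.5248
  -1/7 × log₂(1/7) = 0.4011
  -6/35 × log₂(6/35) = 0.4362
  -1/35 × log₂(1/35) = 0.1466
  -12/35 × log₂(12/35) = 0.5295
H(X) = 2.0381 bits


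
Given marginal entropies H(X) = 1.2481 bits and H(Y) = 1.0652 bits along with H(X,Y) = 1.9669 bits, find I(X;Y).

I(X;Y) = H(X) + H(Y) - H(X,Y)
I(X;Y) = 1.2481 + 1.0652 - 1.9669 = 0.3464 bits


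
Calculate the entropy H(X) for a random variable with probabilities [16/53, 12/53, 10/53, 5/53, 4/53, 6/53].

H(X) = -Σ p(x) log₂ p(x)
  -16/53 × log₂(16/53) = 0.5216
  -12/53 × log₂(12/53) = 0.4852
  -10/53 × log₂(10/53) = 0.4540
  -5/53 × log₂(5/53) = 0.3213
  -4/53 × log₂(4/53) = 0.2814
  -6/53 × log₂(6/53) = 0.3558
H(X) = 2.4193 bits


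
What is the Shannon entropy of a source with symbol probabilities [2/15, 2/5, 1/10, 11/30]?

H(X) = -Σ p(x) log₂ p(x)
  -2/15 × log₂(2/15) = 0.3876
  -2/5 × log₂(2/5) = 0.5288
  -1/10 × log₂(1/10) = 0.3322
  -11/30 × log₂(11/30) = 0.5307
H(X) = 1.7793 bits


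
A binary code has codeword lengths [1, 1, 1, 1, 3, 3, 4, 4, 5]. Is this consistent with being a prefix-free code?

Kraft inequality: Σ 2^(-l_i) ≤ 1 for prefix-free code
Calculating: 2^(-1) + 2^(-1) + 2^(-1) + 2^(-1) + 2^(-3) + 2^(-3) + 2^(-4) + 2^(-4) + 2^(-5)
= 0.5 + 0.5 + 0.5 + 0.5 + 0.125 + 0.125 + 0.0625 + 0.0625 + 0.03125
= 2.4062
Since 2.4062 > 1, prefix-free code does not exist


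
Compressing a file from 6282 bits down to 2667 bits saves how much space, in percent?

Space savings = (1 - Compressed/Original) × 100%
= (1 - 2667/6282) × 100%
= 57.55%


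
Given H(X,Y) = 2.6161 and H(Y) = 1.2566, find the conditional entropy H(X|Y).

Chain rule: H(X,Y) = H(X|Y) + H(Y)
H(X|Y) = H(X,Y) - H(Y) = 2.6161 - 1.2566 = 1.3595 bits


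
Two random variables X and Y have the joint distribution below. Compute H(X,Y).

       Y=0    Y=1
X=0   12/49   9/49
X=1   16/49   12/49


H(X,Y) = -Σ p(x,y) log₂ p(x,y)
  p(0,0)=12/49: -0.2449 × log₂(0.2449) = 0.4971
  p(0,1)=9/49: -0.1837 × log₂(0.1837) = 0.4490
  p(1,0)=16/49: -0.3265 × log₂(0.3265) = 0.5273
  p(1,1)=12/49: -0.2449 × log₂(0.2449) = 0.4971
H(X,Y) = 1.9705 bits


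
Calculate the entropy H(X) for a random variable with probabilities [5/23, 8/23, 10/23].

H(X) = -Σ p(x) log₂ p(x)
  -5/23 × log₂(5/23) = 0.4786
  -8/23 × log₂(8/23) = 0.5299
  -10/23 × log₂(10/23) = 0.5224
H(X) = 1.5310 bits


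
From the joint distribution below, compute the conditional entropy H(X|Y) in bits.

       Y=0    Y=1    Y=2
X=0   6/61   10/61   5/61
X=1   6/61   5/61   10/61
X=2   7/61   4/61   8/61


H(X|Y) = Σ_y p(y) H(X|Y=y)
  p(Y=0) = 19/61, H(X|Y=0) = 1.5810
  p(Y=1) = 19/61, H(X|Y=1) = 1.4675
  p(Y=2) = 23/61, H(X|Y=2) = 1.5310
H(X|Y) = 0.3115×1.5810 + 0.3115×1.4675 + 0.3770×1.5310 = 1.5268 bits


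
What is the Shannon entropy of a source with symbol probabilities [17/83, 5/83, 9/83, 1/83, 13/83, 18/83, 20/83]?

H(X) = -Σ p(x) log₂ p(x)
  -17/83 × log₂(17/83) = 0.4685
  -5/83 × log₂(5/83) = 0.2442
  -9/83 × log₂(9/83) = 0.3475
  -1/83 × log₂(1/83) = 0.0768
  -13/83 × log₂(13/83) = 0.4189
  -18/83 × log₂(18/83) = 0.4782
  -20/83 × log₂(20/83) = 0.4947
H(X) = 2.5289 bits


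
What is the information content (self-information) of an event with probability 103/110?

Information content I(x) = -log₂(p(x))
I = -log₂(103/110) = -log₂(0.9364)
I = 0.0949 bits


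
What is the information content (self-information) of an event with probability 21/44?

Information content I(x) = -log₂(p(x))
I = -log₂(21/44) = -log₂(0.4773)
I = 1.0671 bits


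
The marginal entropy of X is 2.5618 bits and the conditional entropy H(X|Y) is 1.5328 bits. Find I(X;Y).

I(X;Y) = H(X) - H(X|Y)
I(X;Y) = 2.5618 - 1.5328 = 1.029 bits


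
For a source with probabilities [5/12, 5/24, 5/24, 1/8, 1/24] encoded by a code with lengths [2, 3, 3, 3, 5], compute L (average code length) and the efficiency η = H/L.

Average length L = Σ p_i × l_i = 2.6667 bits
Entropy H = 2.0352 bits
Efficiency η = H/L × 100% = 76.32%


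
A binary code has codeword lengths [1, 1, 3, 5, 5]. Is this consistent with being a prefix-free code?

Kraft inequality: Σ 2^(-l_i) ≤ 1 for prefix-free code
Calculating: 2^(-1) + 2^(-1) + 2^(-3) + 2^(-5) + 2^(-5)
= 0.5 + 0.5 + 0.125 + 0.03125 + 0.03125
= 1.1875
Since 1.1875 > 1, prefix-free code does not exist


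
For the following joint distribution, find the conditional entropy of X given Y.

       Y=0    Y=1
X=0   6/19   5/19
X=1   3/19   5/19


H(X|Y) = Σ_y p(y) H(X|Y=y)
  p(Y=0) = 9/19, H(X|Y=0) = 0.9183
  p(Y=1) = 10/19, H(X|Y=1) = 1.0000
H(X|Y) = 0.4737×0.9183 + 0.5263×1.0000 = 0.9613 bits


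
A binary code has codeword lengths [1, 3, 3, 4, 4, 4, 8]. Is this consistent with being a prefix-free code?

Kraft inequality: Σ 2^(-l_i) ≤ 1 for prefix-free code
Calculating: 2^(-1) + 2^(-3) + 2^(-3) + 2^(-4) + 2^(-4) + 2^(-4) + 2^(-8)
= 0.5 + 0.125 + 0.125 + 0.0625 + 0.0625 + 0.0625 + 0.00390625
= 0.9414
Since 0.9414 ≤ 1, prefix-free code exists


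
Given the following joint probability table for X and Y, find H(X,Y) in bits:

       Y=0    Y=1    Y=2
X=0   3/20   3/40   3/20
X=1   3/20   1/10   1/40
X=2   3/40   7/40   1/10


H(X,Y) = -Σ p(x,y) log₂ p(x,y)
  p(0,0)=3/20: -0.1500 × log₂(0.1500) = 0.4105
  p(0,1)=3/40: -0.0750 × log₂(0.0750) = 0.2803
  p(0,2)=3/20: -0.1500 × log₂(0.1500) = 0.4105
  p(1,0)=3/20: -0.1500 × log₂(0.1500) = 0.4105
  p(1,1)=1/10: -0.1000 × log₂(0.1000) = 0.3322
  p(1,2)=1/40: -0.0250 × log₂(0.0250) = 0.1330
  p(2,0)=3/40: -0.0750 × log₂(0.0750) = 0.2803
  p(2,1)=7/40: -0.1750 × log₂(0.1750) = 0.4401
  p(2,2)=1/10: -0.1000 × log₂(0.1000) = 0.3322
H(X,Y) = 3.0297 bits


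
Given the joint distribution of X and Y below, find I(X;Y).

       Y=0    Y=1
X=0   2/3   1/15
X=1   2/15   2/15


H(X) = 0.8366, H(Y) = 0.7219, H(X,Y) = 1.4256
I(X;Y) = H(X) + H(Y) - H(X,Y) = 0.1330 bits


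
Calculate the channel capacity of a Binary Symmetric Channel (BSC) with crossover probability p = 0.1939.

For BSC with error probability p:
C = 1 - H(p) where H(p) is binary entropy
H(0.1939) = -0.1939 × log₂(0.1939) - 0.8061 × log₂(0.8061)
H(p) = 0.7096
C = 1 - 0.7096 = 0.2904 bits/use


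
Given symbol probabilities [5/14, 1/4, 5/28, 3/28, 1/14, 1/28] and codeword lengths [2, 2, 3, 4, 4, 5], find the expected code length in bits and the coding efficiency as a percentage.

Average length L = Σ p_i × l_i = 2.6429 bits
Entropy H = 2.2632 bits
Efficiency η = H/L × 100% = 85.64%


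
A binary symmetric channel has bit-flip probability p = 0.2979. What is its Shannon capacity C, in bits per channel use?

For BSC with error probability p:
C = 1 - H(p) where H(p) is binary entropy
H(0.2979) = -0.2979 × log₂(0.2979) - 0.7021 × log₂(0.7021)
H(p) = 0.8787
C = 1 - 0.8787 = 0.1213 bits/use


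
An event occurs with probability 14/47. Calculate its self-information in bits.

Information content I(x) = -log₂(p(x))
I = -log₂(14/47) = -log₂(0.2979)
I = 1.7472 bits


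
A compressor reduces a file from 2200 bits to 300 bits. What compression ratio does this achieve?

Compression ratio = Original / Compressed
= 2200 / 300 = 7.33:1


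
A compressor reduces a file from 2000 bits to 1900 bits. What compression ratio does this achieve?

Compression ratio = Original / Compressed
= 2000 / 1900 = 1.05:1


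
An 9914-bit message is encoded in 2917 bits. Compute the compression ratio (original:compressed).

Compression ratio = Original / Compressed
= 9914 / 2917 = 3.40:1


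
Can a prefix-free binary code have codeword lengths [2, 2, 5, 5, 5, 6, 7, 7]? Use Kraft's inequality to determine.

Kraft inequality: Σ 2^(-l_i) ≤ 1 for prefix-free code
Calculating: 2^(-2) + 2^(-2) + 2^(-5) + 2^(-5) + 2^(-5) + 2^(-6) + 2^(-7) + 2^(-7)
= 0.25 + 0.25 + 0.03125 + 0.03125 + 0.03125 + 0.015625 + 0.0078125 + 0.0078125
= 0.6250
Since 0.6250 ≤ 1, prefix-free code exists


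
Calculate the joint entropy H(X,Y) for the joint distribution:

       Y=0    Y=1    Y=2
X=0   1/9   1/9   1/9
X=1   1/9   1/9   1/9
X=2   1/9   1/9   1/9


H(X,Y) = -Σ p(x,y) log₂ p(x,y)
  p(0,0)=1/9: -0.1111 × log₂(0.1111) = 0.3522
  p(0,1)=1/9: -0.1111 × log₂(0.1111) = 0.3522
  p(0,2)=1/9: -0.1111 × log₂(0.1111) = 0.3522
  p(1,0)=1/9: -0.1111 × log₂(0.1111) = 0.3522
  p(1,1)=1/9: -0.1111 × log₂(0.1111) = 0.3522
  p(1,2)=1/9: -0.1111 × log₂(0.1111) = 0.3522
  p(2,0)=1/9: -0.1111 × log₂(0.1111) = 0.3522
  p(2,1)=1/9: -0.1111 × log₂(0.1111) = 0.3522
  p(2,2)=1/9: -0.1111 × log₂(0.1111) = 0.3522
H(X,Y) = 3.1699 bits


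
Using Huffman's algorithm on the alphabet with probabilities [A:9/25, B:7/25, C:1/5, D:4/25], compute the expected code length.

Huffman tree construction:
Combine smallest probabilities repeatedly
Resulting codes:
  A: 11 (length 2)
  B: 10 (length 2)
  C: 01 (length 2)
  D: 00 (length 2)
Average length = Σ p(s) × length(s) = 2.0000 bits


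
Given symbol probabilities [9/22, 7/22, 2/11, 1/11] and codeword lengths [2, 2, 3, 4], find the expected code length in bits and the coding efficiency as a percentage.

Average length L = Σ p_i × l_i = 2.3636 bits
Entropy H = 1.8148 bits
Efficiency η = H/L × 100% = 76.78%


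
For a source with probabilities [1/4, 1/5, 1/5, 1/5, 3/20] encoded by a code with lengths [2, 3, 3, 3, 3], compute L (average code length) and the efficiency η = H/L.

Average length L = Σ p_i × l_i = 2.7500 bits
Entropy H = 2.3037 bits
Efficiency η = H/L × 100% = 83.77%


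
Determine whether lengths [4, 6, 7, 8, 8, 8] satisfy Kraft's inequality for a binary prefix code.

Kraft inequality: Σ 2^(-l_i) ≤ 1 for prefix-free code
Calculating: 2^(-4) + 2^(-6) + 2^(-7) + 2^(-8) + 2^(-8) + 2^(-8)
= 0.0625 + 0.015625 + 0.0078125 + 0.00390625 + 0.00390625 + 0.00390625
= 0.0977
Since 0.0977 ≤ 1, prefix-free code exists


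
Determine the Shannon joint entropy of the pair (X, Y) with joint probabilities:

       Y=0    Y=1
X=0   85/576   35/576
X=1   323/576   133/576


H(X,Y) = -Σ p(x,y) log₂ p(x,y)
  p(0,0)=85/576: -0.1476 × log₂(0.1476) = 0.4074
  p(0,1)=35/576: -0.0608 × log₂(0.0608) = 0.2455
  p(1,0)=323/576: -0.5608 × log₂(0.5608) = 0.4680
  p(1,1)=133/576: -0.2309 × log₂(0.2309) = 0.4883
H(X,Y) = 1.6091 bits


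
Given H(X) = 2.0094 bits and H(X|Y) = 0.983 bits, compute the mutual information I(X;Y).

I(X;Y) = H(X) - H(X|Y)
I(X;Y) = 2.0094 - 0.983 = 1.0264 bits


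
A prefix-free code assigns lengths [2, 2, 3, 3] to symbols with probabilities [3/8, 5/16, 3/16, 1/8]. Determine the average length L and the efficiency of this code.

Average length L = Σ p_i × l_i = 2.3125 bits
Entropy H = 1.8829 bits
Efficiency η = H/L × 100% = 81.42%


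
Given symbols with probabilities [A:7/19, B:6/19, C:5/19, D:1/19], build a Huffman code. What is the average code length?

Huffman tree construction:
Combine smallest probabilities repeatedly
Resulting codes:
  A: 0 (length 1)
  B: 10 (length 2)
  C: 111 (length 3)
  D: 110 (length 3)
Average length = Σ p(s) × length(s) = 1.9474 bits


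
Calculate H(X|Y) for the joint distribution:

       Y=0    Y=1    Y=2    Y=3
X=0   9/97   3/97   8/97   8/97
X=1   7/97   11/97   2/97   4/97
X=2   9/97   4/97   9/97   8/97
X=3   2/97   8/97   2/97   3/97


H(X|Y) = Σ_y p(y) H(X|Y=y)
  p(Y=0) = 27/97, H(X|Y=0) = 1.8397
  p(Y=1) = 26/97, H(X|Y=1) = 1.8232
  p(Y=2) = 21/97, H(X|Y=2) = 1.7004
  p(Y=3) = 23/97, H(X|Y=3) = 1.8820
H(X|Y) = 0.2784×1.8397 + 0.2680×1.8232 + 0.2165×1.7004 + 0.2371×1.8820 = 1.8152 bits


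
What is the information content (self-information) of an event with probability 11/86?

Information content I(x) = -log₂(p(x))
I = -log₂(11/86) = -log₂(0.1279)
I = 2.9668 bits


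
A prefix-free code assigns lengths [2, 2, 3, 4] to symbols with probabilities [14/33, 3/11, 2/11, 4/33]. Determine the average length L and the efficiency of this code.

Average length L = Σ p_i × l_i = 2.4242 bits
Entropy H = 1.8522 bits
Efficiency η = H/L × 100% = 76.40%


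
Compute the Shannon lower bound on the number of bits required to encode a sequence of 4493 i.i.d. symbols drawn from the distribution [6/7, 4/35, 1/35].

Entropy H = 0.6948 bits/symbol
Minimum bits = H × n = 0.6948 × 4493
= 3121.76 bits


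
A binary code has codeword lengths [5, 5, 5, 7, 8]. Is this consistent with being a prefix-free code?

Kraft inequality: Σ 2^(-l_i) ≤ 1 for prefix-free code
Calculating: 2^(-5) + 2^(-5) + 2^(-5) + 2^(-7) + 2^(-8)
= 0.03125 + 0.03125 + 0.03125 + 0.0078125 + 0.00390625
= 0.1055
Since 0.1055 ≤ 1, prefix-free code exists


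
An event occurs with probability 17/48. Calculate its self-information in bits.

Information content I(x) = -log₂(p(x))
I = -log₂(17/48) = -log₂(0.3542)
I = 1.4975 bits


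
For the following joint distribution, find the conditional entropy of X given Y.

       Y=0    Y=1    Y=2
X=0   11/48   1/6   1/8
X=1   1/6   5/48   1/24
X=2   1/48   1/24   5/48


H(X|Y) = Σ_y p(y) H(X|Y=y)
  p(Y=0) = 5/12, H(X|Y=0) = 1.2192
  p(Y=1) = 5/16, H(X|Y=1) = 1.3996
  p(Y=2) = 13/48, H(X|Y=2) = 1.4605
H(X|Y) = 0.4167×1.2192 + 0.3125×1.3996 + 0.2708×1.4605 = 1.3409 bits


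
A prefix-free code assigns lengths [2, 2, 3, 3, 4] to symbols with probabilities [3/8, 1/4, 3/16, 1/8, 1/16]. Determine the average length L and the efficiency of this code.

Average length L = Σ p_i × l_i = 2.4375 bits
Entropy H = 2.1085 bits
Efficiency η = H/L × 100% = 86.50%


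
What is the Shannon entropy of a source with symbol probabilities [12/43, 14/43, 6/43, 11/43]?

H(X) = -Σ p(x) log₂ p(x)
  -12/43 × log₂(12/43) = 0.5139
  -14/43 × log₂(14/43) = 0.5271
  -6/43 × log₂(6/43) = 0.3965
  -11/43 × log₂(11/43) = 0.5031
H(X) = 1.9405 bits


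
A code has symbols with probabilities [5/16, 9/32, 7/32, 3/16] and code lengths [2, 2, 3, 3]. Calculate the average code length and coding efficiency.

Average length L = Σ p_i × l_i = 2.4062 bits
Entropy H = 1.9716 bits
Efficiency η = H/L × 100% = 81.94%


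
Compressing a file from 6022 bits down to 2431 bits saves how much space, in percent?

Space savings = (1 - Compressed/Original) × 100%
= (1 - 2431/6022) × 100%
= 59.63%


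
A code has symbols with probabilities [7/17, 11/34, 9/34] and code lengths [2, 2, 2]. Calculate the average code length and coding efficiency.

Average length L = Σ p_i × l_i = 2.0000 bits
Entropy H = 1.5614 bits
Efficiency η = H/L × 100% = 78.07%


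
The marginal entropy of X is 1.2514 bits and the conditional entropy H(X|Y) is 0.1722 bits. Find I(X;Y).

I(X;Y) = H(X) - H(X|Y)
I(X;Y) = 1.2514 - 0.1722 = 1.0792 bits


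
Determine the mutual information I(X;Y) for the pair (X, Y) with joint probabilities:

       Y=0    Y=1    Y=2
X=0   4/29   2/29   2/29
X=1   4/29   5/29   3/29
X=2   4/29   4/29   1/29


H(X) = 1.5632, H(Y) = 1.5275, H(X,Y) = 3.0523
I(X;Y) = H(X) + H(Y) - H(X,Y) = 0.0384 bits


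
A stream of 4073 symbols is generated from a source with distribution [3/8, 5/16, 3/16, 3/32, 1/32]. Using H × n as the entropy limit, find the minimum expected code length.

Entropy H = 1.9843 bits/symbol
Minimum bits = H × n = 1.9843 × 4073
= 8081.91 bits


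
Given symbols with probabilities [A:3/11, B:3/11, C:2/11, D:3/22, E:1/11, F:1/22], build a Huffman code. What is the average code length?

Huffman tree construction:
Combine smallest probabilities repeatedly
Resulting codes:
  A: 01 (length 2)
  B: 10 (length 2)
  C: 00 (length 2)
  D: 110 (length 3)
  E: 1111 (length 4)
  F: 1110 (length 4)
Average length = Σ p(s) × length(s) = 2.4091 bits


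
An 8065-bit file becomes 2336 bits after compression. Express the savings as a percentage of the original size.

Space savings = (1 - Compressed/Original) × 100%
= (1 - 2336/8065) × 100%
= 71.04%


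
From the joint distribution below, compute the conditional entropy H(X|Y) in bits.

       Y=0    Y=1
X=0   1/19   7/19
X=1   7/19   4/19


H(X|Y) = Σ_y p(y) H(X|Y=y)
  p(Y=0) = 8/19, H(X|Y=0) = 0.5436
  p(Y=1) = 11/19, H(X|Y=1) = 0.9457
H(X|Y) = 0.4211×0.5436 + 0.5789×0.9457 = 0.7764 bits


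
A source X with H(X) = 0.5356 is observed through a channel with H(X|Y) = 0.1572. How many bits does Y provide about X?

I(X;Y) = H(X) - H(X|Y)
I(X;Y) = 0.5356 - 0.1572 = 0.3784 bits


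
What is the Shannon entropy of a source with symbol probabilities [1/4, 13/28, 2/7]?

H(X) = -Σ p(x) log₂ p(x)
  -1/4 × log₂(1/4) = 0.5000
  -13/28 × log₂(13/28) = 0.5139
  -2/7 × log₂(2/7) = 0.5164
H(X) = 1.5303 bits


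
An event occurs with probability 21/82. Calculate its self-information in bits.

Information content I(x) = -log₂(p(x))
I = -log₂(21/82) = -log₂(0.2561)
I = 1.9652 bits


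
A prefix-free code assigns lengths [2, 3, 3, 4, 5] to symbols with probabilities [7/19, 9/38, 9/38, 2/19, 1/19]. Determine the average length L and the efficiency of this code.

Average length L = Σ p_i × l_i = 2.8421 bits
Entropy H = 2.0805 bits
Efficiency η = H/L × 100% = 73.20%


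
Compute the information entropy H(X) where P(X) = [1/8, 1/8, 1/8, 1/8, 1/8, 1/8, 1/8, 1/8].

H(X) = -Σ p(x) log₂ p(x)
  -1/8 × log₂(1/8) = 0.3750
  -1/8 × log₂(1/8) = 0.3750
  -1/8 × log₂(1/8) = 0.3750
  -1/8 × log₂(1/8) = 0.3750
  -1/8 × log₂(1/8) = 0.3750
  -1/8 × log₂(1/8) = 0.3750
  -1/8 × log₂(1/8) = 0.3750
  -1/8 × log₂(1/8) = 0.3750
H(X) = 3.0000 bits


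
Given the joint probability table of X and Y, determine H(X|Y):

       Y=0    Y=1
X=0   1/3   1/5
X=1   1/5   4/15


H(X|Y) = Σ_y p(y) H(X|Y=y)
  p(Y=0) = 8/15, H(X|Y=0) = 0.9544
  p(Y=1) = 7/15, H(X|Y=1) = 0.9852
H(X|Y) = 0.5333×0.9544 + 0.4667×0.9852 = 0.9688 bits


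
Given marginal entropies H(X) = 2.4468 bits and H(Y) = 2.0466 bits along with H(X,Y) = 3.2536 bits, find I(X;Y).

I(X;Y) = H(X) + H(Y) - H(X,Y)
I(X;Y) = 2.4468 + 2.0466 - 3.2536 = 1.2398 bits


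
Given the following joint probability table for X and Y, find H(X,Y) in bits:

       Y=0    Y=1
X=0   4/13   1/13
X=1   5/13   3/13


H(X,Y) = -Σ p(x,y) log₂ p(x,y)
  p(0,0)=4/13: -0.3077 × log₂(0.3077) = 0.5232
  p(0,1)=1/13: -0.0769 × log₂(0.0769) = 0.2846
  p(1,0)=5/13: -0.3846 × log₂(0.3846) = 0.5302
  p(1,1)=3/13: -0.2308 × log₂(0.2308) = 0.4882
H(X,Y) = 1.8262 bits


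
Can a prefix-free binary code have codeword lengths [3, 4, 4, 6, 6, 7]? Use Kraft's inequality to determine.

Kraft inequality: Σ 2^(-l_i) ≤ 1 for prefix-free code
Calculating: 2^(-3) + 2^(-4) + 2^(-4) + 2^(-6) + 2^(-6) + 2^(-7)
= 0.125 + 0.0625 + 0.0625 + 0.015625 + 0.015625 + 0.0078125
= 0.2891
Since 0.2891 ≤ 1, prefix-free code exists


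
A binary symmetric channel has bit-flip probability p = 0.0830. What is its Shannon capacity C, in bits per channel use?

For BSC with error probability p:
C = 1 - H(p) where H(p) is binary entropy
H(0.0830) = -0.0830 × log₂(0.0830) - 0.9170 × log₂(0.9170)
H(p) = 0.4127
C = 1 - 0.4127 = 0.5873 bits/use


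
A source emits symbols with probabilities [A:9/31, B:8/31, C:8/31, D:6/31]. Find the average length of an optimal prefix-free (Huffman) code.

Huffman tree construction:
Combine smallest probabilities repeatedly
Resulting codes:
  A: 11 (length 2)
  B: 01 (length 2)
  C: 10 (length 2)
  D: 00 (length 2)
Average length = Σ p(s) × length(s) = 2.0000 bits


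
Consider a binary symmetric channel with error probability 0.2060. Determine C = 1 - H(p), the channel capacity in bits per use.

For BSC with error probability p:
C = 1 - H(p) where H(p) is binary entropy
H(0.2060) = -0.2060 × log₂(0.2060) - 0.7940 × log₂(0.7940)
H(p) = 0.7338
C = 1 - 0.7338 = 0.2662 bits/use


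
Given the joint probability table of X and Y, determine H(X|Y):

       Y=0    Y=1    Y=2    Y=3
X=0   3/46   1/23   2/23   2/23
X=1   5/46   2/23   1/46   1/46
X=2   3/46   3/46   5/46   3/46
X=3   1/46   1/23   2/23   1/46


H(X|Y) = Σ_y p(y) H(X|Y=y)
  p(Y=0) = 6/23, H(X|Y=0) = 1.8250
  p(Y=1) = 11/46, H(X|Y=1) = 1.9363
  p(Y=2) = 7/23, H(X|Y=2) = 1.8352
  p(Y=3) = 9/46, H(X|Y=3) = 1.7527
H(X|Y) = 0.2609×1.8250 + 0.2391×1.9363 + 0.3043×1.8352 + 0.1957×1.7527 = 1.8406 bits


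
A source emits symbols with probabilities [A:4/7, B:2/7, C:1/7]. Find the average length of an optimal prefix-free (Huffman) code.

Huffman tree construction:
Combine smallest probabilities repeatedly
Resulting codes:
  A: 1 (length 1)
  B: 01 (length 2)
  C: 00 (length 2)
Average length = Σ p(s) × length(s) = 1.4286 bits


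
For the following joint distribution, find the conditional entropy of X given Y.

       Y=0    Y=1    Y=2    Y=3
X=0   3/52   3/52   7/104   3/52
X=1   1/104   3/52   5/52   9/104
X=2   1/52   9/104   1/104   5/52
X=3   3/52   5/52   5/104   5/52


H(X|Y) = Σ_y p(y) H(X|Y=y)
  p(Y=0) = 15/104, H(X|Y=0) = 1.7056
  p(Y=1) = 31/104, H(X|Y=1) = 1.9617
  p(Y=2) = 23/104, H(X|Y=2) = 1.7201
  p(Y=3) = 35/104, H(X|Y=3) = 1.9728
H(X|Y) = 0.1442×1.7056 + 0.2981×1.9617 + 0.2212×1.7201 + 0.3365×1.9728 = 1.8750 bits


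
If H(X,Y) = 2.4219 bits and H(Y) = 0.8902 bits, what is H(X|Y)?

Chain rule: H(X,Y) = H(X|Y) + H(Y)
H(X|Y) = H(X,Y) - H(Y) = 2.4219 - 0.8902 = 1.5317 bits


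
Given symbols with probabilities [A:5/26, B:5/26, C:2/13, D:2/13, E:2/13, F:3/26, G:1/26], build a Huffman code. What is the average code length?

Huffman tree construction:
Combine smallest probabilities repeatedly
Resulting codes:
  A: 00 (length 2)
  B: 01 (length 2)
  C: 100 (length 3)
  D: 101 (length 3)
  E: 110 (length 3)
  F: 1111 (length 4)
  G: 1110 (length 4)
Average length = Σ p(s) × length(s) = 2.7692 bits


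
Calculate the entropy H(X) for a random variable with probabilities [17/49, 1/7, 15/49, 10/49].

H(X) = -Σ p(x) log₂ p(x)
  -17/49 × log₂(17/49) = 0.5299
  -1/7 × log₂(1/7) = 0.4011
  -15/49 × log₂(15/49) = 0.5228
  -10/49 × log₂(10/49) = 0.4679
H(X) = 1.9216 bits


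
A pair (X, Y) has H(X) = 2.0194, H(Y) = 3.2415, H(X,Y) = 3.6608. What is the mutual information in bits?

I(X;Y) = H(X) + H(Y) - H(X,Y)
I(X;Y) = 2.0194 + 3.2415 - 3.6608 = 1.6001 bits


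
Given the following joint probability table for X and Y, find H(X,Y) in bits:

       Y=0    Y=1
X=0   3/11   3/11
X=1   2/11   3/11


H(X,Y) = -Σ p(x,y) log₂ p(x,y)
  p(0,0)=3/11: -0.2727 × log₂(0.2727) = 0.5112
  p(0,1)=3/11: -0.2727 × log₂(0.2727) = 0.5112
  p(1,0)=2/11: -0.1818 × log₂(0.1818) = 0.4472
  p(1,1)=3/11: -0.2727 × log₂(0.2727) = 0.5112
H(X,Y) = 1.9808 bits


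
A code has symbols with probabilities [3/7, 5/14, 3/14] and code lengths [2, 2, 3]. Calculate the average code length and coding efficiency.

Average length L = Σ p_i × l_i = 2.2143 bits
Entropy H = 1.5306 bits
Efficiency η = H/L × 100% = 69.12%


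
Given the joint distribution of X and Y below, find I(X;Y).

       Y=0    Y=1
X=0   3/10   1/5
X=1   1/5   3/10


H(X) = 1.0000, H(Y) = 1.0000, H(X,Y) = 1.9710
I(X;Y) = H(X) + H(Y) - H(X,Y) = 0.0290 bits


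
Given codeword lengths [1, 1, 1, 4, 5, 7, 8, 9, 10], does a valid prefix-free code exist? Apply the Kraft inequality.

Kraft inequality: Σ 2^(-l_i) ≤ 1 for prefix-free code
Calculating: 2^(-1) + 2^(-1) + 2^(-1) + 2^(-4) + 2^(-5) + 2^(-7) + 2^(-8) + 2^(-9) + 2^(-10)
= 0.5 + 0.5 + 0.5 + 0.0625 + 0.03125 + 0.0078125 + 0.00390625 + 0.001953125 + 0.0009765625
= 1.6084
Since 1.6084 > 1, prefix-free code does not exist


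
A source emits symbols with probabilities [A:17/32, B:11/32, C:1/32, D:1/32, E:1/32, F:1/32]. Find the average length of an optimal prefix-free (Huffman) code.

Huffman tree construction:
Combine smallest probabilities repeatedly
Resulting codes:
  A: 1 (length 1)
  B: 01 (length 2)
  C: 0000 (length 4)
  D: 0001 (length 4)
  E: 0010 (length 4)
  F: 0011 (length 4)
Average length = Σ p(s) × length(s) = 1.7188 bits


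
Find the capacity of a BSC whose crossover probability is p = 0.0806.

For BSC with error probability p:
C = 1 - H(p) where H(p) is binary entropy
H(0.0806) = -0.0806 × log₂(0.0806) - 0.9194 × log₂(0.9194)
H(p) = 0.4043
C = 1 - 0.4043 = 0.5957 bits/use


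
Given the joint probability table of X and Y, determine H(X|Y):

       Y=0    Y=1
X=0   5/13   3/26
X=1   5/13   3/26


H(X|Y) = Σ_y p(y) H(X|Y=y)
  p(Y=0) = 10/13, H(X|Y=0) = 1.0000
  p(Y=1) = 3/13, H(X|Y=1) = 1.0000
H(X|Y) = 0.7692×1.0000 + 0.2308×1.0000 = 1.0000 bits


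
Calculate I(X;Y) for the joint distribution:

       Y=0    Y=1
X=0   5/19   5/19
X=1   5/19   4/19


H(X) = 0.9980, H(Y) = 0.9980, H(X,Y) = 1.9938
I(X;Y) = H(X) + H(Y) - H(X,Y) = 0.0022 bits


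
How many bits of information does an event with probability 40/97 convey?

Information content I(x) = -log₂(p(x))
I = -log₂(40/97) = -log₂(0.4124)
I = 1.2780 bits


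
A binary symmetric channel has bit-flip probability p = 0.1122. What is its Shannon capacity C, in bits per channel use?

For BSC with error probability p:
C = 1 - H(p) where H(p) is binary entropy
H(0.1122) = -0.1122 × log₂(0.1122) - 0.8878 × log₂(0.8878)
H(p) = 0.5065
C = 1 - 0.5065 = 0.4935 bits/use


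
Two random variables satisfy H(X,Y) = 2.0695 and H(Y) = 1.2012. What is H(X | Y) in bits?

Chain rule: H(X,Y) = H(X|Y) + H(Y)
H(X|Y) = H(X,Y) - H(Y) = 2.0695 - 1.2012 = 0.8683 bits


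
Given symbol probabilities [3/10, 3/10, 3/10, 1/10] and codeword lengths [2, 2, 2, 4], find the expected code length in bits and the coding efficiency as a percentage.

Average length L = Σ p_i × l_i = 2.2000 bits
Entropy H = 1.8955 bits
Efficiency η = H/L × 100% = 86.16%


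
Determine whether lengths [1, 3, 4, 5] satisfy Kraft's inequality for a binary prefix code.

Kraft inequality: Σ 2^(-l_i) ≤ 1 for prefix-free code
Calculating: 2^(-1) + 2^(-3) + 2^(-4) + 2^(-5)
= 0.5 + 0.125 + 0.0625 + 0.03125
= 0.7188
Since 0.7188 ≤ 1, prefix-free code exists


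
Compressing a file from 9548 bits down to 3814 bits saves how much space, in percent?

Space savings = (1 - Compressed/Original) × 100%
= (1 - 3814/9548) × 100%
= 60.05%


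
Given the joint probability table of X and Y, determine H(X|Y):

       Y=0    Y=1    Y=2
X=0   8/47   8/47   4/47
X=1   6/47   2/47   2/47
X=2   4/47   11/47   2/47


H(X|Y) = Σ_y p(y) H(X|Y=y)
  p(Y=0) = 18/47, H(X|Y=0) = 1.5305
  p(Y=1) = 21/47, H(X|Y=1) = 1.3421
  p(Y=2) = 8/47, H(X|Y=2) = 1.5000
H(X|Y) = 0.3830×1.5305 + 0.4468×1.3421 + 0.1702×1.5000 = 1.4411 bits


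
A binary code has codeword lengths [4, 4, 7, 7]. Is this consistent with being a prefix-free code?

Kraft inequality: Σ 2^(-l_i) ≤ 1 for prefix-free code
Calculating: 2^(-4) + 2^(-4) + 2^(-7) + 2^(-7)
= 0.0625 + 0.0625 + 0.0078125 + 0.0078125
= 0.1406
Since 0.1406 ≤ 1, prefix-free code exists


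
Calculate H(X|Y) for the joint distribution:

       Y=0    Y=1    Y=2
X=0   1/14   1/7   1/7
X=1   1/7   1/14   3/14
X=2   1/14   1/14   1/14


H(X|Y) = Σ_y p(y) H(X|Y=y)
  p(Y=0) = 2/7, H(X|Y=0) = 1.5000
  p(Y=1) = 2/7, H(X|Y=1) = 1.5000
  p(Y=2) = 3/7, H(X|Y=2) = 1.4591
H(X|Y) = 0.2857×1.5000 + 0.2857×1.5000 + 0.4286×1.4591 = 1.4825 bits


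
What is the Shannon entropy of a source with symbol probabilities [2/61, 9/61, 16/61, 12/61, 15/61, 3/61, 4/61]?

H(X) = -Σ p(x) log₂ p(x)
  -2/61 × log₂(2/61) = 0.1617
  -9/61 × log₂(9/61) = 0.4073
  -16/61 × log₂(16/61) = 0.5064
  -12/61 × log₂(12/61) = 0.4615
  -15/61 × log₂(15/61) = 0.4977
  -3/61 × log₂(3/61) = 0.2137
  -4/61 × log₂(4/61) = 0.2578
H(X) = 2.5060 bits


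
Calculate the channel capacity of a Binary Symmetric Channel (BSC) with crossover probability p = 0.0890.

For BSC with error probability p:
C = 1 - H(p) where H(p) is binary entropy
H(0.0890) = -0.0890 × log₂(0.0890) - 0.9110 × log₂(0.9110)
H(p) = 0.4331
C = 1 - 0.4331 = 0.5669 bits/use


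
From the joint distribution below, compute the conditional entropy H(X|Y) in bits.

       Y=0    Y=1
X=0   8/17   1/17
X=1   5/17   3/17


H(X|Y) = Σ_y p(y) H(X|Y=y)
  p(Y=0) = 13/17, H(X|Y=0) = 0.9612
  p(Y=1) = 4/17, H(X|Y=1) = 0.8113
H(X|Y) = 0.7647×0.9612 + 0.2353×0.8113 = 0.9260 bits


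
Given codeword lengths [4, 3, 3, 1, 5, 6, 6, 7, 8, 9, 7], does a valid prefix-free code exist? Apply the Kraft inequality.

Kraft inequality: Σ 2^(-l_i) ≤ 1 for prefix-free code
Calculating: 2^(-4) + 2^(-3) + 2^(-3) + 2^(-1) + 2^(-5) + 2^(-6) + 2^(-6) + 2^(-7) + 2^(-8) + 2^(-9) + 2^(-7)
= 0.0625 + 0.125 + 0.125 + 0.5 + 0.03125 + 0.015625 + 0.015625 + 0.0078125 + 0.00390625 + 0.001953125 + 0.0078125
= 0.8965
Since 0.8965 ≤ 1, prefix-free code exists


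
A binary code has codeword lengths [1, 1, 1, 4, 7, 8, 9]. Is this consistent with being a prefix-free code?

Kraft inequality: Σ 2^(-l_i) ≤ 1 for prefix-free code
Calculating: 2^(-1) + 2^(-1) + 2^(-1) + 2^(-4) + 2^(-7) + 2^(-8) + 2^(-9)
= 0.5 + 0.5 + 0.5 + 0.0625 + 0.0078125 + 0.00390625 + 0.001953125
= 1.5762
Since 1.5762 > 1, prefix-free code does not exist


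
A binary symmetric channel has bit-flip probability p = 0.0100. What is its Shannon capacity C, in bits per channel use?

For BSC with error probability p:
C = 1 - H(p) where H(p) is binary entropy
H(0.0100) = -0.0100 × log₂(0.0100) - 0.9900 × log₂(0.9900)
H(p) = 0.0808
C = 1 - 0.0808 = 0.9192 bits/use


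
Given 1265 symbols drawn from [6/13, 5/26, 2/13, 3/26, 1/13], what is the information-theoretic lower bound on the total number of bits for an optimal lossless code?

Entropy H = 2.0318 bits/symbol
Minimum bits = H × n = 2.0318 × 1265
= 2570.25 bits


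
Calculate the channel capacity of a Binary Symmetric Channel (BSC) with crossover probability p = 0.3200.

For BSC with error probability p:
C = 1 - H(p) where H(p) is binary entropy
H(0.3200) = -0.3200 × log₂(0.3200) - 0.6800 × log₂(0.6800)
H(p) = 0.9044
C = 1 - 0.9044 = 0.0956 bits/use


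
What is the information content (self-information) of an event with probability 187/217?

Information content I(x) = -log₂(p(x))
I = -log₂(187/217) = -log₂(0.8618)
I = 0.2147 bits


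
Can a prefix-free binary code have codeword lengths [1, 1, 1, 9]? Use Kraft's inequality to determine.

Kraft inequality: Σ 2^(-l_i) ≤ 1 for prefix-free code
Calculating: 2^(-1) + 2^(-1) + 2^(-1) + 2^(-9)
= 0.5 + 0.5 + 0.5 + 0.001953125
= 1.5020
Since 1.5020 > 1, prefix-free code does not exist
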